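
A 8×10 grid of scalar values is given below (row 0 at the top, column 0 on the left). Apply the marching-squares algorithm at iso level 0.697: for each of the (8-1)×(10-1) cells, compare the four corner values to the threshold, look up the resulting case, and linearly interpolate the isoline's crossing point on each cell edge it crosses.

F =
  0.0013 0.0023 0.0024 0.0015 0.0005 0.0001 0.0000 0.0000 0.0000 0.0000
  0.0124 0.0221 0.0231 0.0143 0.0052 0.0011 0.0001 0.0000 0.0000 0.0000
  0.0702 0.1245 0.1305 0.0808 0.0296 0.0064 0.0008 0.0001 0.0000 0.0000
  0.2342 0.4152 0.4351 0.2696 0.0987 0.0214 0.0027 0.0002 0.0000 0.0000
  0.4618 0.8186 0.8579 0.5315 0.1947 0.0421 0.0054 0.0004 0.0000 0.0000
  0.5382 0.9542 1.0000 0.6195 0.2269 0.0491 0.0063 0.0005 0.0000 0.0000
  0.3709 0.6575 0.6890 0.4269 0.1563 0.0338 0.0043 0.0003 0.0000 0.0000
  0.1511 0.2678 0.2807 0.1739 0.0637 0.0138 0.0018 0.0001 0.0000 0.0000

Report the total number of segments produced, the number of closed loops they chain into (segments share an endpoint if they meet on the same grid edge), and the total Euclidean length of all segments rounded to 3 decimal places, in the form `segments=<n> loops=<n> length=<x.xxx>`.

segments=8 loops=1 length=7.492

cell (3,0): code 0100 → (3.699,1.000)–(4.000,0.659)
cell (3,1): code 1100 → (3.619,2.000)–(3.699,1.000)
cell (3,2): code 1000 → (4.000,2.493)–(3.619,2.000)
cell (4,0): code 0110 → (4.000,0.659)–(5.000,0.382)
cell (4,2): code 1001 → (5.000,2.796)–(4.000,2.493)
cell (5,0): code 0010 → (5.000,0.382)–(5.867,1.000)
cell (5,1): code 0011 → (5.867,1.000)–(5.974,2.000)
cell (5,2): code 0001 → (5.974,2.000)–(5.000,2.796)
total: 8 segments, chained into 1 closed loop(s), length Σ = 7.492476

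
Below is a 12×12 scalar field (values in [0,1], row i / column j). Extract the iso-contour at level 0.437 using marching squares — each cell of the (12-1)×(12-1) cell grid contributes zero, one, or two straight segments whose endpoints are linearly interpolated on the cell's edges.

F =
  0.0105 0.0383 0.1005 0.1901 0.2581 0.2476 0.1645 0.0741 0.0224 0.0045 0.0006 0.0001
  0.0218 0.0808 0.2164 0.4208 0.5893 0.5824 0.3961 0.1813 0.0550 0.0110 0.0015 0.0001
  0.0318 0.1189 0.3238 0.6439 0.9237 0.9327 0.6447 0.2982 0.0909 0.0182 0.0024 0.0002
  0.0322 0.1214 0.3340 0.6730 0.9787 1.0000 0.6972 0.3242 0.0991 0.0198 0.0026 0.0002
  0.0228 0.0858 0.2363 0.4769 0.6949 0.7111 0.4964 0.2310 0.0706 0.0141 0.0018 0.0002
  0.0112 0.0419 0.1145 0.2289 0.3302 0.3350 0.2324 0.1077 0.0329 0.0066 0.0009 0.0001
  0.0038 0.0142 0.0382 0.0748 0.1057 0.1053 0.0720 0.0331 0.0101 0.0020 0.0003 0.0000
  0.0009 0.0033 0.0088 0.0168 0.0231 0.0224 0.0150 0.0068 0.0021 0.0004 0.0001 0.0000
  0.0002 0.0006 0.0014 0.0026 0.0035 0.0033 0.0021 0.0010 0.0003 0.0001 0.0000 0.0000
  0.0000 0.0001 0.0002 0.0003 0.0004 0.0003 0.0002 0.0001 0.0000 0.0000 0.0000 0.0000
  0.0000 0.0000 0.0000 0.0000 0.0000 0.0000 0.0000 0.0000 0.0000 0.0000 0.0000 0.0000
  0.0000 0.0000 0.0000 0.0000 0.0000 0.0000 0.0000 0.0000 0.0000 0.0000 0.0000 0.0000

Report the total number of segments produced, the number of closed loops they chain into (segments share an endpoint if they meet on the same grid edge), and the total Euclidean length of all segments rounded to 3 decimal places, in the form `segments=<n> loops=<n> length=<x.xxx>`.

cell (0,3): code 0100 → (0.540,4.000)–(1.000,3.096)
cell (0,4): code 1100 → (0.566,5.000)–(0.540,4.000)
cell (0,5): code 1000 → (1.000,5.780)–(0.566,5.000)
cell (1,2): code 0100 → (1.073,3.000)–(2.000,2.354)
cell (1,3): code 1110 → (1.000,3.096)–(1.073,3.000)
cell (1,5): code 1101 → (1.165,6.000)–(1.000,5.780)
cell (1,6): code 1000 → (2.000,6.599)–(1.165,6.000)
cell (2,2): code 0110 → (2.000,2.354)–(3.000,2.304)
cell (2,6): code 1001 → (3.000,6.698)–(2.000,6.599)
cell (3,2): code 0110 → (3.000,2.304)–(4.000,2.834)
cell (3,6): code 1001 → (4.000,6.224)–(3.000,6.698)
cell (4,2): code 0010 → (4.000,2.834)–(4.161,3.000)
cell (4,3): code 0011 → (4.161,3.000)–(4.707,4.000)
cell (4,4): code 0011 → (4.707,4.000)–(4.729,5.000)
cell (4,5): code 0011 → (4.729,5.000)–(4.225,6.000)
cell (4,6): code 0001 → (4.225,6.000)–(4.000,6.224)
total: 16 segments, chained into 1 closed loop(s), length Σ = 13.513479

segments=16 loops=1 length=13.513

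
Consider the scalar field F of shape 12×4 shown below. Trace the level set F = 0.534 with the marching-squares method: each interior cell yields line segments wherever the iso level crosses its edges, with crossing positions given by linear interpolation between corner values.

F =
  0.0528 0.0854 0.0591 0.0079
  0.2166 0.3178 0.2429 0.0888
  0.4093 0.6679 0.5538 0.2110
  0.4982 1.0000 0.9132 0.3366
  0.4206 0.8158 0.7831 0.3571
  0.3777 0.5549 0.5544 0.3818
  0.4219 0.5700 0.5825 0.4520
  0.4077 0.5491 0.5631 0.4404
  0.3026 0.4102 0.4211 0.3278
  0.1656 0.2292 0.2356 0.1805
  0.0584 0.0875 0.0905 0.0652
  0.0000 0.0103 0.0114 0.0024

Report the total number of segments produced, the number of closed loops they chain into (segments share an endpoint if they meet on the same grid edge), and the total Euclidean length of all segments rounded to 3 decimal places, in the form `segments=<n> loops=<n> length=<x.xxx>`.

cell (1,0): code 0100 → (1.618,1.000)–(2.000,0.482)
cell (1,1): code 1100 → (1.936,2.000)–(1.618,1.000)
cell (1,2): code 1000 → (2.000,2.058)–(1.936,2.000)
cell (2,0): code 0110 → (2.000,0.482)–(3.000,0.071)
cell (2,2): code 1001 → (3.000,2.658)–(2.000,2.058)
cell (3,0): code 0110 → (3.000,0.071)–(4.000,0.287)
cell (3,2): code 1001 → (4.000,2.585)–(3.000,2.658)
cell (4,0): code 0110 → (4.000,0.287)–(5.000,0.882)
cell (4,2): code 1001 → (5.000,2.118)–(4.000,2.585)
cell (5,0): code 0110 → (5.000,0.882)–(6.000,0.757)
cell (5,2): code 1001 → (6.000,2.372)–(5.000,2.118)
cell (6,0): code 0110 → (6.000,0.757)–(7.000,0.893)
cell (6,2): code 1001 → (7.000,2.237)–(6.000,2.372)
cell (7,0): code 0010 → (7.000,0.893)–(7.109,1.000)
cell (7,1): code 0011 → (7.109,1.000)–(7.205,2.000)
cell (7,2): code 0001 → (7.205,2.000)–(7.000,2.237)
total: 16 segments, chained into 1 closed loop(s), length Σ = 13.847435

segments=16 loops=1 length=13.847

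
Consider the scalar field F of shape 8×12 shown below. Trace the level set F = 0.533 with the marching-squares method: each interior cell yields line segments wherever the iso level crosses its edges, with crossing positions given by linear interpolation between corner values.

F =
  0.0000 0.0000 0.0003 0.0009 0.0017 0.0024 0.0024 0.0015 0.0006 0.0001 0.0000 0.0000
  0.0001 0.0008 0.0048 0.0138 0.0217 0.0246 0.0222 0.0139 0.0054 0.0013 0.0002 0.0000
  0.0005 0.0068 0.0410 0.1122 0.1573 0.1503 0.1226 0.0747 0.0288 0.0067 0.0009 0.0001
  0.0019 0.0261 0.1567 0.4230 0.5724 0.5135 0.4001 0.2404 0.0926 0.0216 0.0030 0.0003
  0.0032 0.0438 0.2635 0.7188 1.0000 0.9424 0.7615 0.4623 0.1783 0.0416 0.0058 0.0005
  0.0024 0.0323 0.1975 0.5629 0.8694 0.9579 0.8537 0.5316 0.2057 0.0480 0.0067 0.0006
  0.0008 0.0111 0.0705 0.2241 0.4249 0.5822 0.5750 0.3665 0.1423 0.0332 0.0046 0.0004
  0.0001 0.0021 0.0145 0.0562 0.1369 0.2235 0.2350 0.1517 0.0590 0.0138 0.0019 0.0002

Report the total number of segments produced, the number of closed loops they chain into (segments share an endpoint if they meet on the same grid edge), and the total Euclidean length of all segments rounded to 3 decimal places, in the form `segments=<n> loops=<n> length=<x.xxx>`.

segments=16 loops=1 length=11.892

cell (2,3): code 0100 → (2.905,4.000)–(3.000,3.736)
cell (2,4): code 1000 → (3.000,4.669)–(2.905,4.000)
cell (3,2): code 0100 → (3.372,3.000)–(4.000,2.592)
cell (3,3): code 1110 → (3.000,3.736)–(3.372,3.000)
cell (3,4): code 1101 → (3.045,5.000)–(3.000,4.669)
cell (3,5): code 1100 → (3.368,6.000)–(3.045,5.000)
cell (3,6): code 1000 → (4.000,6.764)–(3.368,6.000)
cell (4,2): code 0110 → (4.000,2.592)–(5.000,2.918)
cell (4,6): code 1001 → (5.000,6.996)–(4.000,6.764)
cell (5,2): code 0010 → (5.000,2.918)–(5.088,3.000)
cell (5,3): code 0011 → (5.088,3.000)–(5.757,4.000)
cell (5,4): code 0111 → (5.757,4.000)–(6.000,4.687)
cell (5,6): code 1001 → (6.000,6.201)–(5.000,6.996)
cell (6,4): code 0010 → (6.000,4.687)–(6.137,5.000)
cell (6,5): code 0011 → (6.137,5.000)–(6.124,6.000)
cell (6,6): code 0001 → (6.124,6.000)–(6.000,6.201)
total: 16 segments, chained into 1 closed loop(s), length Σ = 11.891709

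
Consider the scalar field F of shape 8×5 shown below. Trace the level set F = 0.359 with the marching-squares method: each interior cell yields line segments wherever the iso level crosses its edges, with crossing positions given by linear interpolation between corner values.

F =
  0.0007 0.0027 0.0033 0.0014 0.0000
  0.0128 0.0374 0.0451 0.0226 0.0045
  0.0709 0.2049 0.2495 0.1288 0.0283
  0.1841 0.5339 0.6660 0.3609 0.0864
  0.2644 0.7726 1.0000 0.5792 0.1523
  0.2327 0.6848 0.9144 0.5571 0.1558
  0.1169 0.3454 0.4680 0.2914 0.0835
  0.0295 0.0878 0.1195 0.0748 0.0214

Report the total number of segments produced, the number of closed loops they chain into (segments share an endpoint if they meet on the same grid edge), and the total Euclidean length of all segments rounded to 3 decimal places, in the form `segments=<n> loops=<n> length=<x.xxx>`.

segments=14 loops=1 length=11.480

cell (2,0): code 0100 → (2.468,1.000)–(3.000,0.500)
cell (2,1): code 1100 → (2.263,2.000)–(2.468,1.000)
cell (2,2): code 1100 → (2.992,3.000)–(2.263,2.000)
cell (2,3): code 1000 → (3.000,3.007)–(2.992,3.000)
cell (3,0): code 0110 → (3.000,0.500)–(4.000,0.186)
cell (3,3): code 1001 → (4.000,3.516)–(3.000,3.007)
cell (4,0): code 0110 → (4.000,0.186)–(5.000,0.279)
cell (4,3): code 1001 → (5.000,3.494)–(4.000,3.516)
cell (5,0): code 0010 → (5.000,0.279)–(5.960,1.000)
cell (5,1): code 0111 → (5.960,1.000)–(6.000,1.111)
cell (5,2): code 1011 → (6.000,2.617)–(5.746,3.000)
cell (5,3): code 0001 → (5.746,3.000)–(5.000,3.494)
cell (6,1): code 0010 → (6.000,1.111)–(6.313,2.000)
cell (6,2): code 0001 → (6.313,2.000)–(6.000,2.617)
total: 14 segments, chained into 1 closed loop(s), length Σ = 11.480093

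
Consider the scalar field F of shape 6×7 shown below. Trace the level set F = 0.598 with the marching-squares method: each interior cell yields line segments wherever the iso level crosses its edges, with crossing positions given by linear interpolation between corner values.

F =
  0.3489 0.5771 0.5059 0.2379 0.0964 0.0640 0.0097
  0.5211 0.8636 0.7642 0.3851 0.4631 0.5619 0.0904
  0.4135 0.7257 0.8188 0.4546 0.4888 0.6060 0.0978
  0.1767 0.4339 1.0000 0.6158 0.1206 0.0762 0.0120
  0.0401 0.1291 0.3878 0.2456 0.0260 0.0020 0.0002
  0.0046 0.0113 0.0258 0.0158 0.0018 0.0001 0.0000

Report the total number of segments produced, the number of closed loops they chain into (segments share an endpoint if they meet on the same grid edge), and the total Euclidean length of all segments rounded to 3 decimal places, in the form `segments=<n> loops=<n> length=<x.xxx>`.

segments=16 loops=2 length=10.092

cell (0,0): code 0100 → (0.073,1.000)–(1.000,0.225)
cell (0,1): code 1100 → (0.357,2.000)–(0.073,1.000)
cell (0,2): code 1000 → (1.000,2.438)–(0.357,2.000)
cell (1,0): code 0110 → (1.000,0.225)–(2.000,0.591)
cell (1,2): code 1001 → (2.000,2.606)–(1.000,2.438)
cell (1,4): code 0100 → (1.819,5.000)–(2.000,4.932)
cell (1,5): code 1000 → (2.000,5.016)–(1.819,5.000)
cell (2,0): code 0010 → (2.000,0.591)–(2.438,1.000)
cell (2,1): code 0111 → (2.438,1.000)–(3.000,1.290)
cell (2,2): code 1101 → (2.890,3.000)–(2.000,2.606)
cell (2,3): code 1000 → (3.000,3.036)–(2.890,3.000)
cell (2,4): code 0010 → (2.000,4.932)–(2.015,5.000)
cell (2,5): code 0001 → (2.015,5.000)–(2.000,5.016)
cell (3,1): code 0010 → (3.000,1.290)–(3.657,2.000)
cell (3,2): code 0011 → (3.657,2.000)–(3.048,3.000)
cell (3,3): code 0001 → (3.048,3.000)–(3.000,3.036)
total: 16 segments, chained into 2 closed loop(s), length Σ = 10.091812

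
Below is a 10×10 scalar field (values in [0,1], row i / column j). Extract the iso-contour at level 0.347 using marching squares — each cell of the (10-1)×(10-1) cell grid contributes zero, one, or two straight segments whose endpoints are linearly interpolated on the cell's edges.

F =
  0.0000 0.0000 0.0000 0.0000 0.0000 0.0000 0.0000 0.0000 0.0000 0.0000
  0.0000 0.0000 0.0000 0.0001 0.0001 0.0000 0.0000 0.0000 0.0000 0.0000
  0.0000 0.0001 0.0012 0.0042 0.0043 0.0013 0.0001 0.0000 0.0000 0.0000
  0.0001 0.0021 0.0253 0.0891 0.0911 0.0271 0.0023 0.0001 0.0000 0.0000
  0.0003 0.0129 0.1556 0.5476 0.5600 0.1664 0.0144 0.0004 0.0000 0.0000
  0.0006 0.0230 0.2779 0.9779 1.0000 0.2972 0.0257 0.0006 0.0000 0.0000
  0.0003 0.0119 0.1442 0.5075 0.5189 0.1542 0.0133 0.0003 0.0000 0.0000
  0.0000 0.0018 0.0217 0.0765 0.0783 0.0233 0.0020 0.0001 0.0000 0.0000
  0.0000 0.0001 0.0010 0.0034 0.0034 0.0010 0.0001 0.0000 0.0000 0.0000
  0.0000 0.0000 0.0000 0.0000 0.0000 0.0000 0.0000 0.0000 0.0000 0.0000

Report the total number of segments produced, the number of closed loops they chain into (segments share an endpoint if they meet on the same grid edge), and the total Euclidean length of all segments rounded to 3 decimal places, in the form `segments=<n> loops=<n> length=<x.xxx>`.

cell (3,2): code 0100 → (3.562,3.000)–(4.000,2.488)
cell (3,3): code 1100 → (3.546,4.000)–(3.562,3.000)
cell (3,4): code 1000 → (4.000,4.541)–(3.546,4.000)
cell (4,2): code 0110 → (4.000,2.488)–(5.000,2.099)
cell (4,4): code 1001 → (5.000,4.929)–(4.000,4.541)
cell (5,2): code 0110 → (5.000,2.099)–(6.000,2.558)
cell (5,4): code 1001 → (6.000,4.471)–(5.000,4.929)
cell (6,2): code 0010 → (6.000,2.558)–(6.372,3.000)
cell (6,3): code 0011 → (6.372,3.000)–(6.390,4.000)
cell (6,4): code 0001 → (6.390,4.000)–(6.000,4.471)
total: 10 segments, chained into 1 closed loop(s), length Σ = 8.915921

segments=10 loops=1 length=8.916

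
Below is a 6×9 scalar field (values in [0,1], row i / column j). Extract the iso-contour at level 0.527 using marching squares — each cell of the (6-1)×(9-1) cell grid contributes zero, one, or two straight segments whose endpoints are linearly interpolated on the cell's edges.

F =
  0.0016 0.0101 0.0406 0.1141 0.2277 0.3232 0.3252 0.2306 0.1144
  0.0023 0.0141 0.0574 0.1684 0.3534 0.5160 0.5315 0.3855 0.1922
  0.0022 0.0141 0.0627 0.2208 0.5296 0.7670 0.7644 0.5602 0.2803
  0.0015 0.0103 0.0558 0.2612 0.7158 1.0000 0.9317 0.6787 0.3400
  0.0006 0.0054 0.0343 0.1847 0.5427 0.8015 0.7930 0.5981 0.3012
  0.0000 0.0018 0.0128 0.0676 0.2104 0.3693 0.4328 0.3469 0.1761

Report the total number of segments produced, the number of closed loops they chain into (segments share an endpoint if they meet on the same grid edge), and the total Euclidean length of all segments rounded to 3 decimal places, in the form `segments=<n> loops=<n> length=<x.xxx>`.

cell (0,5): code 0100 → (0.978,6.000)–(1.000,5.710)
cell (0,6): code 1000 → (1.000,6.031)–(0.978,6.000)
cell (1,3): code 0100 → (1.985,4.000)–(2.000,3.992)
cell (1,4): code 1100 → (1.044,5.000)–(1.985,4.000)
cell (1,5): code 1110 → (1.000,5.710)–(1.044,5.000)
cell (1,6): code 1101 → (1.810,7.000)–(1.000,6.031)
cell (1,7): code 1000 → (2.000,7.119)–(1.810,7.000)
cell (2,3): code 0110 → (2.000,3.992)–(3.000,3.585)
cell (2,7): code 1001 → (3.000,7.448)–(2.000,7.119)
cell (3,3): code 0110 → (3.000,3.585)–(4.000,3.956)
cell (3,7): code 1001 → (4.000,7.239)–(3.000,7.448)
cell (4,3): code 0010 → (4.000,3.956)–(4.047,4.000)
cell (4,4): code 0011 → (4.047,4.000)–(4.635,5.000)
cell (4,5): code 0011 → (4.635,5.000)–(4.738,6.000)
cell (4,6): code 0011 → (4.738,6.000)–(4.283,7.000)
cell (4,7): code 0001 → (4.283,7.000)–(4.000,7.239)
total: 16 segments, chained into 1 closed loop(s), length Σ = 11.837471

segments=16 loops=1 length=11.837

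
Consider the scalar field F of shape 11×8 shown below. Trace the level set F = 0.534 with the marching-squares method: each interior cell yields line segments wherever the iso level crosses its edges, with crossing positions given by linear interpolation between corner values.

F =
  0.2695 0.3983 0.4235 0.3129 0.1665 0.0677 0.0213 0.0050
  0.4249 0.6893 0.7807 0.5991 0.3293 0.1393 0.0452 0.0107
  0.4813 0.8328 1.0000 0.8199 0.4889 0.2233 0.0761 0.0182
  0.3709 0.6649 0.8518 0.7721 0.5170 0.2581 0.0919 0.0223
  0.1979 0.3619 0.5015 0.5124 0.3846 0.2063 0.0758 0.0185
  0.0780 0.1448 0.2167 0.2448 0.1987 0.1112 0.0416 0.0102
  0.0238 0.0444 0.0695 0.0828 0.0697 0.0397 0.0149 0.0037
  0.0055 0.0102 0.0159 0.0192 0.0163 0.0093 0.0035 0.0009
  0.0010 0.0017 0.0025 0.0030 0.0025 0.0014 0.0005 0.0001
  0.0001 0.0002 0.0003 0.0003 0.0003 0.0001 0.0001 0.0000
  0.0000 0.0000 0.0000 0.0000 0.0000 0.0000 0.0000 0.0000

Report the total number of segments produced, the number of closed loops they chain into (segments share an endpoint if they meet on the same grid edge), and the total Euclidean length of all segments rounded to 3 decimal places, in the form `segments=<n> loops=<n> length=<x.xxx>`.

segments=12 loops=1 length=11.569

cell (0,0): code 0100 → (0.466,1.000)–(1.000,0.413)
cell (0,1): code 1100 → (0.309,2.000)–(0.466,1.000)
cell (0,2): code 1100 → (0.773,3.000)–(0.309,2.000)
cell (0,3): code 1000 → (1.000,3.241)–(0.773,3.000)
cell (1,0): code 0110 → (1.000,0.413)–(2.000,0.150)
cell (1,3): code 1001 → (2.000,3.864)–(1.000,3.241)
cell (2,0): code 0110 → (2.000,0.150)–(3.000,0.555)
cell (2,3): code 1001 → (3.000,3.933)–(2.000,3.864)
cell (3,0): code 0010 → (3.000,0.555)–(3.432,1.000)
cell (3,1): code 0011 → (3.432,1.000)–(3.907,2.000)
cell (3,2): code 0011 → (3.907,2.000)–(3.917,3.000)
cell (3,3): code 0001 → (3.917,3.000)–(3.000,3.933)
total: 12 segments, chained into 1 closed loop(s), length Σ = 11.568535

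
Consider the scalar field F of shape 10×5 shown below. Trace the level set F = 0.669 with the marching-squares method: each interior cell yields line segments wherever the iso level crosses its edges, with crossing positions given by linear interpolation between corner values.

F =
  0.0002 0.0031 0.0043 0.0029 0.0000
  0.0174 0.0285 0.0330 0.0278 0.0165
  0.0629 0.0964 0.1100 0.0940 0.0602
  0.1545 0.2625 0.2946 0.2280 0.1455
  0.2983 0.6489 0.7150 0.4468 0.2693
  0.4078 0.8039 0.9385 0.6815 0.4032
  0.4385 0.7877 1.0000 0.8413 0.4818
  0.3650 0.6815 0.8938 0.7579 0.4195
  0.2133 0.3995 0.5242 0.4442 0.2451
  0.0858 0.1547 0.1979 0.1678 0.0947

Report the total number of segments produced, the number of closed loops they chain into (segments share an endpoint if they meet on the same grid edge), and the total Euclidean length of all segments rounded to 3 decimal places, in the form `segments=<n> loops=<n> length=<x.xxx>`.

segments=14 loops=1 length=10.304

cell (3,1): code 0100 → (3.891,2.000)–(4.000,1.304)
cell (3,2): code 1000 → (4.000,2.172)–(3.891,2.000)
cell (4,0): code 0100 → (4.130,1.000)–(5.000,0.659)
cell (4,1): code 1110 → (4.000,1.304)–(4.130,1.000)
cell (4,2): code 1101 → (4.947,3.000)–(4.000,2.172)
cell (4,3): code 1000 → (5.000,3.045)–(4.947,3.000)
cell (5,0): code 0110 → (5.000,0.659)–(6.000,0.660)
cell (5,3): code 1001 → (6.000,3.479)–(5.000,3.045)
cell (6,0): code 0110 → (6.000,0.660)–(7.000,0.961)
cell (6,3): code 1001 → (7.000,3.263)–(6.000,3.479)
cell (7,0): code 0010 → (7.000,0.961)–(7.044,1.000)
cell (7,1): code 0011 → (7.044,1.000)–(7.608,2.000)
cell (7,2): code 0011 → (7.608,2.000)–(7.283,3.000)
cell (7,3): code 0001 → (7.283,3.000)–(7.000,3.263)
total: 14 segments, chained into 1 closed loop(s), length Σ = 10.303665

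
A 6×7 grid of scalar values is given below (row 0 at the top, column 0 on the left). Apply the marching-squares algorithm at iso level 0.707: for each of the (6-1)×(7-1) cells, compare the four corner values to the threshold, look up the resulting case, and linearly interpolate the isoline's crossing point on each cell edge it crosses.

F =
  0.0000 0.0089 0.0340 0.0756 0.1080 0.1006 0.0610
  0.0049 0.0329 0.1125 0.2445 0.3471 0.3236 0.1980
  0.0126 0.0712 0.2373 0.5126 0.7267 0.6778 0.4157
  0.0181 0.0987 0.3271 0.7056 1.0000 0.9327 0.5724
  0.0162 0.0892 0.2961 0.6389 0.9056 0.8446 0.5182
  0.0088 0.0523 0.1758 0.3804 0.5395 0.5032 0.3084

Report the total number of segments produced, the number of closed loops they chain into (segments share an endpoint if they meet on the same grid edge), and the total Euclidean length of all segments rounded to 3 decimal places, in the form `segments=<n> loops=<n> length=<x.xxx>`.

segments=10 loops=1 length=8.118

cell (1,3): code 0100 → (1.948,4.000)–(2.000,3.908)
cell (1,4): code 1000 → (2.000,4.403)–(1.948,4.000)
cell (2,3): code 0110 → (2.000,3.908)–(3.000,3.005)
cell (2,4): code 1101 → (2.115,5.000)–(2.000,4.403)
cell (2,5): code 1000 → (3.000,5.626)–(2.115,5.000)
cell (3,3): code 0110 → (3.000,3.005)–(4.000,3.255)
cell (3,5): code 1001 → (4.000,5.422)–(3.000,5.626)
cell (4,3): code 0010 → (4.000,3.255)–(4.542,4.000)
cell (4,4): code 0011 → (4.542,4.000)–(4.403,5.000)
cell (4,5): code 0001 → (4.403,5.000)–(4.000,5.422)
total: 10 segments, chained into 1 closed loop(s), length Σ = 8.117908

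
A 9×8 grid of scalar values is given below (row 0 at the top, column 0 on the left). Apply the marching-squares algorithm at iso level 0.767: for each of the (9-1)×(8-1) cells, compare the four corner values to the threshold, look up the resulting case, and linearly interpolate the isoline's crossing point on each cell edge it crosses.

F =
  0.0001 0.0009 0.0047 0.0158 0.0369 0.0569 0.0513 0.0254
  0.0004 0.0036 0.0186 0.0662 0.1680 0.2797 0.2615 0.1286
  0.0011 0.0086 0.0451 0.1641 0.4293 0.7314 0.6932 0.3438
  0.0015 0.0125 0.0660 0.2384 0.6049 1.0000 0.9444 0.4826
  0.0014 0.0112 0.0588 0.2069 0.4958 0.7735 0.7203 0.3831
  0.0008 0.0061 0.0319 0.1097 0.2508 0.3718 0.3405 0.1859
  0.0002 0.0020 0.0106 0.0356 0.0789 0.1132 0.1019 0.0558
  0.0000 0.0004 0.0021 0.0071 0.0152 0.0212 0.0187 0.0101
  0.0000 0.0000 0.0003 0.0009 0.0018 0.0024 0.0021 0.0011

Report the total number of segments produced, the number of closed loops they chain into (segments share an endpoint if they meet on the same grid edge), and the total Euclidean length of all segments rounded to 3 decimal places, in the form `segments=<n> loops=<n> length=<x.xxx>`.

segments=8 loops=1 length=5.949

cell (2,4): code 0100 → (2.133,5.000)–(3.000,4.410)
cell (2,5): code 1100 → (2.294,6.000)–(2.133,5.000)
cell (2,6): code 1000 → (3.000,6.384)–(2.294,6.000)
cell (3,4): code 0110 → (3.000,4.410)–(4.000,4.977)
cell (3,5): code 1011 → (4.000,5.122)–(3.792,6.000)
cell (3,6): code 0001 → (3.792,6.000)–(3.000,6.384)
cell (4,4): code 0010 → (4.000,4.977)–(4.016,5.000)
cell (4,5): code 0001 → (4.016,5.000)–(4.000,5.122)
total: 8 segments, chained into 1 closed loop(s), length Σ = 5.948820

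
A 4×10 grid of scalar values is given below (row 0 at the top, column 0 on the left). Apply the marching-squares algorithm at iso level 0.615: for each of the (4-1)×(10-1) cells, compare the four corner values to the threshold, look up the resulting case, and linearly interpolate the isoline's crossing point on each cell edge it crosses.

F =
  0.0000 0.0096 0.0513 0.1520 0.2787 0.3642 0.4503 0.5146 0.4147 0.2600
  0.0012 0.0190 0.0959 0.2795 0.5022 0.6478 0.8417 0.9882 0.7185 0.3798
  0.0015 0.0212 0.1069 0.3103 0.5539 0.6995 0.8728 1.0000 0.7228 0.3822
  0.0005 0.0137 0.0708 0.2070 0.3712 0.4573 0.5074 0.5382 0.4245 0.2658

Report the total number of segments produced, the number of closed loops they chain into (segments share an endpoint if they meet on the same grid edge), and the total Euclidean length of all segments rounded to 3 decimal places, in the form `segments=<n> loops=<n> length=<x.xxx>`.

cell (0,4): code 0100 → (0.884,5.000)–(1.000,4.775)
cell (0,5): code 1100 → (0.421,6.000)–(0.884,5.000)
cell (0,6): code 1100 → (0.212,7.000)–(0.421,6.000)
cell (0,7): code 1100 → (0.659,8.000)–(0.212,7.000)
cell (0,8): code 1000 → (1.000,8.306)–(0.659,8.000)
cell (1,4): code 0110 → (1.000,4.775)–(2.000,4.420)
cell (1,8): code 1001 → (2.000,8.317)–(1.000,8.306)
cell (2,4): code 0010 → (2.000,4.420)–(2.349,5.000)
cell (2,5): code 0011 → (2.349,5.000)–(2.706,6.000)
cell (2,6): code 0011 → (2.706,6.000)–(2.834,7.000)
cell (2,7): code 0011 → (2.834,7.000)–(2.361,8.000)
cell (2,8): code 0001 → (2.361,8.000)–(2.000,8.317)
total: 12 segments, chained into 1 closed loop(s), length Σ = 10.324721

segments=12 loops=1 length=10.325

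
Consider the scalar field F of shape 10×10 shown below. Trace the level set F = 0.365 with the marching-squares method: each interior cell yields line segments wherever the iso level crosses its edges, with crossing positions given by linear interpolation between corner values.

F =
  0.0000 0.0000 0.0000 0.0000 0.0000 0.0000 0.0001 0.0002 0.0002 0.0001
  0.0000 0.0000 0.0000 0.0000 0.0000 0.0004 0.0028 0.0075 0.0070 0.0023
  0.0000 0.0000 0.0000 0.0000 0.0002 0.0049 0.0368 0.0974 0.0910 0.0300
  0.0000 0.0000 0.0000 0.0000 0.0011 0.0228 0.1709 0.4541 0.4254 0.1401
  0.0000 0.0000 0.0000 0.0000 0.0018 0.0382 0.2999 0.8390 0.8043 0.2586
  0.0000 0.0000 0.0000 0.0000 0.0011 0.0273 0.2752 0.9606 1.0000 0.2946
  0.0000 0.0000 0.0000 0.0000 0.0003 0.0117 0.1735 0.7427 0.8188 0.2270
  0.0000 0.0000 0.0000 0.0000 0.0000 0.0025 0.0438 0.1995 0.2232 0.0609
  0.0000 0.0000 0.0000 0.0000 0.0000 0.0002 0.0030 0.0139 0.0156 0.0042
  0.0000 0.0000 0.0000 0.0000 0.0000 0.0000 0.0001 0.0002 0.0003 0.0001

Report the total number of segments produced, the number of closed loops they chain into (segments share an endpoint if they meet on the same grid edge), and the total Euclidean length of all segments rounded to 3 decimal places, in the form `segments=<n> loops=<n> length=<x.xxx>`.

cell (2,6): code 0100 → (2.750,7.000)–(3.000,6.685)
cell (2,7): code 1100 → (2.819,8.000)–(2.750,7.000)
cell (2,8): code 1000 → (3.000,8.212)–(2.819,8.000)
cell (3,6): code 0110 → (3.000,6.685)–(4.000,6.121)
cell (3,8): code 1001 → (4.000,8.805)–(3.000,8.212)
cell (4,6): code 0110 → (4.000,6.121)–(5.000,6.131)
cell (4,8): code 1001 → (5.000,8.900)–(4.000,8.805)
cell (5,6): code 0110 → (5.000,6.131)–(6.000,6.336)
cell (5,8): code 1001 → (6.000,8.767)–(5.000,8.900)
cell (6,6): code 0010 → (6.000,6.336)–(6.695,7.000)
cell (6,7): code 0011 → (6.695,7.000)–(6.762,8.000)
cell (6,8): code 0001 → (6.762,8.000)–(6.000,8.767)
total: 12 segments, chained into 1 closed loop(s), length Σ = 11.072202

segments=12 loops=1 length=11.072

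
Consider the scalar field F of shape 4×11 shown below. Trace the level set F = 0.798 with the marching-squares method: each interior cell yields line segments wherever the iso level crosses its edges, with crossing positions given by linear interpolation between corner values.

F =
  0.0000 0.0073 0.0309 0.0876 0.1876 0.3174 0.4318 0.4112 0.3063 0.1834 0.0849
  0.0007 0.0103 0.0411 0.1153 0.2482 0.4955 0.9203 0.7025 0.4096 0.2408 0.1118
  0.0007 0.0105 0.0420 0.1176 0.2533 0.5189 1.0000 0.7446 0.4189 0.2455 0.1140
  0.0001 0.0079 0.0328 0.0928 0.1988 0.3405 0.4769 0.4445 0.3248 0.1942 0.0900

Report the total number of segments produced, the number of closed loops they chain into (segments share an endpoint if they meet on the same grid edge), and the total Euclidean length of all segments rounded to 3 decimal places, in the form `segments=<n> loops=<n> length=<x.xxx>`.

cell (0,5): code 0100 → (0.750,6.000)–(1.000,5.712)
cell (0,6): code 1000 → (1.000,6.562)–(0.750,6.000)
cell (1,5): code 0110 → (1.000,5.712)–(2.000,5.580)
cell (1,6): code 1001 → (2.000,6.791)–(1.000,6.562)
cell (2,5): code 0010 → (2.000,5.580)–(2.386,6.000)
cell (2,6): code 0001 → (2.386,6.000)–(2.000,6.791)
total: 6 segments, chained into 1 closed loop(s), length Σ = 4.481582

segments=6 loops=1 length=4.482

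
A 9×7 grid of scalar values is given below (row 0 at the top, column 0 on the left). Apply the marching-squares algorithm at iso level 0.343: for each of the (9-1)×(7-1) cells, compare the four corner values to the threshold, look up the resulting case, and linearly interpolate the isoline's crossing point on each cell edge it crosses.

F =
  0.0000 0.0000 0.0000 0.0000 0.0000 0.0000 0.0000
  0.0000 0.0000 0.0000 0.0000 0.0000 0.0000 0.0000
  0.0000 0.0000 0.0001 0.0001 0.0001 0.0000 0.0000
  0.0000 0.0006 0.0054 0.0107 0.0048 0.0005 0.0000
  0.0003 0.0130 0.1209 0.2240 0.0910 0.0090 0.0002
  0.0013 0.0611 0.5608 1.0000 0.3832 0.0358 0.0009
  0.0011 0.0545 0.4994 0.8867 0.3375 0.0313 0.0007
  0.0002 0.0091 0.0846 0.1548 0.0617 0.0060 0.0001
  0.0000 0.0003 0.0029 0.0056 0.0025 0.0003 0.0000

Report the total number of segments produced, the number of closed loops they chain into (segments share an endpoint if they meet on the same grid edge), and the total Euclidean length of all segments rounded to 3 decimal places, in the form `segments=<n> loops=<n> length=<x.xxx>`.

segments=10 loops=1 length=7.955

cell (4,1): code 0100 → (4.505,2.000)–(5.000,1.564)
cell (4,2): code 1100 → (4.153,3.000)–(4.505,2.000)
cell (4,3): code 1100 → (4.862,4.000)–(4.153,3.000)
cell (4,4): code 1000 → (5.000,4.116)–(4.862,4.000)
cell (5,1): code 0110 → (5.000,1.564)–(6.000,1.648)
cell (5,3): code 1011 → (6.000,3.990)–(5.880,4.000)
cell (5,4): code 0001 → (5.880,4.000)–(5.000,4.116)
cell (6,1): code 0010 → (6.000,1.648)–(6.377,2.000)
cell (6,2): code 0011 → (6.377,2.000)–(6.743,3.000)
cell (6,3): code 0001 → (6.743,3.000)–(6.000,3.990)
total: 10 segments, chained into 1 closed loop(s), length Σ = 7.954835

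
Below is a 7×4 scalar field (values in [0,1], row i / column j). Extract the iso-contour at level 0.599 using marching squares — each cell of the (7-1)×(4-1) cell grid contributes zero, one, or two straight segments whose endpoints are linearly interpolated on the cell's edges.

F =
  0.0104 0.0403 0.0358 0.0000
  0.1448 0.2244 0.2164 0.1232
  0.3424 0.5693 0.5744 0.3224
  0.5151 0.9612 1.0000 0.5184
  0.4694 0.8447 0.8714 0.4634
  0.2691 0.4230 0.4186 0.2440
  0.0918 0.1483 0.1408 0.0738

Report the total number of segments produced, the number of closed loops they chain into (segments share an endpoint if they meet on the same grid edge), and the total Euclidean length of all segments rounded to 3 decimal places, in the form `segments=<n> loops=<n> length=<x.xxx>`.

cell (2,0): code 0100 → (2.076,1.000)–(3.000,0.188)
cell (2,1): code 1100 → (2.058,2.000)–(2.076,1.000)
cell (2,2): code 1000 → (3.000,2.833)–(2.058,2.000)
cell (3,0): code 0110 → (3.000,0.188)–(4.000,0.345)
cell (3,2): code 1001 → (4.000,2.668)–(3.000,2.833)
cell (4,0): code 0010 → (4.000,0.345)–(4.583,1.000)
cell (4,1): code 0011 → (4.583,1.000)–(4.602,2.000)
cell (4,2): code 0001 → (4.602,2.000)–(4.000,2.668)
total: 8 segments, chained into 1 closed loop(s), length Σ = 8.288840

segments=8 loops=1 length=8.289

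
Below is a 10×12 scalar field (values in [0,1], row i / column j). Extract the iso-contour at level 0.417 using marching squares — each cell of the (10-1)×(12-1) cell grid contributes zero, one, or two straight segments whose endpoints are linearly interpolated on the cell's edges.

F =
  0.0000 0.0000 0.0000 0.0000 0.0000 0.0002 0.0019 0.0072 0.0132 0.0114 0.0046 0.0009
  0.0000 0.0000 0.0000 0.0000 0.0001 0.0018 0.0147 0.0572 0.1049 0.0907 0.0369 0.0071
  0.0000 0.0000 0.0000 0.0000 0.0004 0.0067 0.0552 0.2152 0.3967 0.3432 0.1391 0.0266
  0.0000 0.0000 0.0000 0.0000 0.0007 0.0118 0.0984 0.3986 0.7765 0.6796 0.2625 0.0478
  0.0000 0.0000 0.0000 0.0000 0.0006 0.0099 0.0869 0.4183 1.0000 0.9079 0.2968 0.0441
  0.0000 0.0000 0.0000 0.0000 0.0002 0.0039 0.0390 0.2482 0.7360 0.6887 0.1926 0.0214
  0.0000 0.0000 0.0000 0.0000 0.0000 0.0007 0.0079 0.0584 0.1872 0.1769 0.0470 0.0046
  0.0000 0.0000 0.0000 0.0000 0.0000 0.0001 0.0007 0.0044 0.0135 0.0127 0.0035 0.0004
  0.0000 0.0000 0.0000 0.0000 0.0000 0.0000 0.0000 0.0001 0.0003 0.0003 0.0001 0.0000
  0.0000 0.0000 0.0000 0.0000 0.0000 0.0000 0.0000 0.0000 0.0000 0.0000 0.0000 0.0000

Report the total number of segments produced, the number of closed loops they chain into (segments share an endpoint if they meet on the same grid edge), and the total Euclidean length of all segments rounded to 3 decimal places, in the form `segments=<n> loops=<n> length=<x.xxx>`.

cell (2,7): code 0100 → (2.053,8.000)–(3.000,7.049)
cell (2,8): code 1100 → (2.219,9.000)–(2.053,8.000)
cell (2,9): code 1000 → (3.000,9.630)–(2.219,9.000)
cell (3,6): code 0100 → (3.934,7.000)–(4.000,6.996)
cell (3,7): code 1110 → (3.000,7.049)–(3.934,7.000)
cell (3,9): code 1001 → (4.000,9.803)–(3.000,9.630)
cell (4,6): code 0010 → (4.000,6.996)–(4.008,7.000)
cell (4,7): code 0111 → (4.008,7.000)–(5.000,7.346)
cell (4,9): code 1001 → (5.000,9.548)–(4.000,9.803)
cell (5,7): code 0010 → (5.000,7.346)–(5.581,8.000)
cell (5,8): code 0011 → (5.581,8.000)–(5.531,9.000)
cell (5,9): code 0001 → (5.531,9.000)–(5.000,9.548)
total: 12 segments, chained into 1 closed loop(s), length Σ = 10.105559

segments=12 loops=1 length=10.106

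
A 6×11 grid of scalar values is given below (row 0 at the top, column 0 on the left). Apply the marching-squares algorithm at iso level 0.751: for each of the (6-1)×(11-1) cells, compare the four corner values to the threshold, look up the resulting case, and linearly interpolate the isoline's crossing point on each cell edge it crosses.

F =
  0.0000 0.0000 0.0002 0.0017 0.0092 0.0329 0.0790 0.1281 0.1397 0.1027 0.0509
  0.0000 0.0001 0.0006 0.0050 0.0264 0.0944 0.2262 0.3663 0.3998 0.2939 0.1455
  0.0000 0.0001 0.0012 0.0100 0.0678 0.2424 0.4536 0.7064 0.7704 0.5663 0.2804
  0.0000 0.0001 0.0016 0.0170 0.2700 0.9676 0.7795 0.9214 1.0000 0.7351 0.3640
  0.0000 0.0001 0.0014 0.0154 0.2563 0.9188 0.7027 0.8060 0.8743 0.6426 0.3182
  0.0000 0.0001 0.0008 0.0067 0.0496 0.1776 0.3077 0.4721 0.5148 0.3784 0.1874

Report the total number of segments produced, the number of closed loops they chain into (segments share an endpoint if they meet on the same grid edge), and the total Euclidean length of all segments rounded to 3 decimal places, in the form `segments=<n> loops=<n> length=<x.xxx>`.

cell (1,7): code 0100 → (1.948,8.000)–(2.000,7.697)
cell (1,8): code 1000 → (2.000,8.095)–(1.948,8.000)
cell (2,4): code 0100 → (2.701,5.000)–(3.000,4.690)
cell (2,5): code 1100 → (2.913,6.000)–(2.701,5.000)
cell (2,6): code 1100 → (2.207,7.000)–(2.913,6.000)
cell (2,7): code 1110 → (2.000,7.697)–(2.207,7.000)
cell (2,8): code 1001 → (3.000,8.940)–(2.000,8.095)
cell (3,4): code 0110 → (3.000,4.690)–(4.000,4.747)
cell (3,5): code 1011 → (4.000,5.776)–(3.371,6.000)
cell (3,6): code 0111 → (3.371,6.000)–(4.000,6.468)
cell (3,8): code 1001 → (4.000,8.532)–(3.000,8.940)
cell (4,4): code 0010 → (4.000,4.747)–(4.226,5.000)
cell (4,5): code 0001 → (4.226,5.000)–(4.000,5.776)
cell (4,6): code 0010 → (4.000,6.468)–(4.165,7.000)
cell (4,7): code 0011 → (4.165,7.000)–(4.343,8.000)
cell (4,8): code 0001 → (4.343,8.000)–(4.000,8.532)
total: 16 segments, chained into 1 closed loop(s), length Σ = 12.016308

segments=16 loops=1 length=12.016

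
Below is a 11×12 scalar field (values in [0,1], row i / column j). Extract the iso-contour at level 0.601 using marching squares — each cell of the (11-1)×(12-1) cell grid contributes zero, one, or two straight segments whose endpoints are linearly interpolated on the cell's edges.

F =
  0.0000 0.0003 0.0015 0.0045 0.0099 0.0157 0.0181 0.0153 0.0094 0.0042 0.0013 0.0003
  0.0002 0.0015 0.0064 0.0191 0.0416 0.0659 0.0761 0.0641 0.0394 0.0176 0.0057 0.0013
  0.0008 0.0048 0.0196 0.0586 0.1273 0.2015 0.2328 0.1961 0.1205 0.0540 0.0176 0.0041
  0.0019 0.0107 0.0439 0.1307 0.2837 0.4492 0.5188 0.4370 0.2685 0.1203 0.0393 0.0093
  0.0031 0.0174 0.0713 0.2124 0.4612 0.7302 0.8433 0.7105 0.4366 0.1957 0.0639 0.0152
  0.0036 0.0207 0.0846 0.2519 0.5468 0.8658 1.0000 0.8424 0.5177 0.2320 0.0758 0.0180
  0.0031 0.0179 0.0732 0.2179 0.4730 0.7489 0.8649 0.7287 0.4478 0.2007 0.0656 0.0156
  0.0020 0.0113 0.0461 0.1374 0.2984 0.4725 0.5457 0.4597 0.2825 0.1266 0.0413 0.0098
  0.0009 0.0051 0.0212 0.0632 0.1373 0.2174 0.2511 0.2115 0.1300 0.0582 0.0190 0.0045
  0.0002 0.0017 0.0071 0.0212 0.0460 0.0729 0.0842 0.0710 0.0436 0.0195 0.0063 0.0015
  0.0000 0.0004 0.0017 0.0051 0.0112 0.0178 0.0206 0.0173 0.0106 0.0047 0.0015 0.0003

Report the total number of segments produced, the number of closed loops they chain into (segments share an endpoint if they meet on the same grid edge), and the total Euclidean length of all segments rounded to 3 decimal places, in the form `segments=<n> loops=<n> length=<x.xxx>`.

cell (3,4): code 0100 → (3.540,5.000)–(4.000,4.520)
cell (3,5): code 1100 → (3.253,6.000)–(3.540,5.000)
cell (3,6): code 1100 → (3.600,7.000)–(3.253,6.000)
cell (3,7): code 1000 → (4.000,7.400)–(3.600,7.000)
cell (4,4): code 0110 → (4.000,4.520)–(5.000,4.170)
cell (4,7): code 1001 → (5.000,7.743)–(4.000,7.400)
cell (5,4): code 0110 → (5.000,4.170)–(6.000,4.464)
cell (5,7): code 1001 → (6.000,7.455)–(5.000,7.743)
cell (6,4): code 0010 → (6.000,4.464)–(6.535,5.000)
cell (6,5): code 0011 → (6.535,5.000)–(6.827,6.000)
cell (6,6): code 0011 → (6.827,6.000)–(6.475,7.000)
cell (6,7): code 0001 → (6.475,7.000)–(6.000,7.455)
total: 12 segments, chained into 1 closed loop(s), length Σ = 11.045867

segments=12 loops=1 length=11.046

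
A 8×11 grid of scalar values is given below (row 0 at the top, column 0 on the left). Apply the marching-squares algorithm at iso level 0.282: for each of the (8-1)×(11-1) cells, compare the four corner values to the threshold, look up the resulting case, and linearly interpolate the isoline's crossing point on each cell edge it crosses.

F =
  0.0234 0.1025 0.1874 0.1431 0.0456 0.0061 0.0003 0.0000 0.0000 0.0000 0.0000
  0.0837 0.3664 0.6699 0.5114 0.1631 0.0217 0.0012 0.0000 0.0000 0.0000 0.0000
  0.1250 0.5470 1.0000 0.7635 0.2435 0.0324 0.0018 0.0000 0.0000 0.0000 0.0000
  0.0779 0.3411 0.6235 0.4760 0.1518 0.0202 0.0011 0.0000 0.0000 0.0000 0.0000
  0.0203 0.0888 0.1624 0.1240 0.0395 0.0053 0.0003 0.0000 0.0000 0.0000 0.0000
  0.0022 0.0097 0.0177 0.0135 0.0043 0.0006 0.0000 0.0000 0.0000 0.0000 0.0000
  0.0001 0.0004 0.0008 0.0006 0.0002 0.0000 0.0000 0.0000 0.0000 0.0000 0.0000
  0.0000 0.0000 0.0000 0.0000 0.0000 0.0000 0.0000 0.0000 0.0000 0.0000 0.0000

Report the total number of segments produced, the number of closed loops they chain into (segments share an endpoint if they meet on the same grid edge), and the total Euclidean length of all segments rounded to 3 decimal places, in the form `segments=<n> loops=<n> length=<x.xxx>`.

cell (0,0): code 0100 → (0.680,1.000)–(1.000,0.701)
cell (0,1): code 1100 → (0.196,2.000)–(0.680,1.000)
cell (0,2): code 1100 → (0.377,3.000)–(0.196,2.000)
cell (0,3): code 1000 → (1.000,3.659)–(0.377,3.000)
cell (1,0): code 0110 → (1.000,0.701)–(2.000,0.372)
cell (1,3): code 1001 → (2.000,3.926)–(1.000,3.659)
cell (2,0): code 0110 → (2.000,0.372)–(3.000,0.775)
cell (2,3): code 1001 → (3.000,3.598)–(2.000,3.926)
cell (3,0): code 0010 → (3.000,0.775)–(3.234,1.000)
cell (3,1): code 0011 → (3.234,1.000)–(3.741,2.000)
cell (3,2): code 0011 → (3.741,2.000)–(3.551,3.000)
cell (3,3): code 0001 → (3.551,3.000)–(3.000,3.598)
total: 12 segments, chained into 1 closed loop(s), length Σ = 10.966572

segments=12 loops=1 length=10.967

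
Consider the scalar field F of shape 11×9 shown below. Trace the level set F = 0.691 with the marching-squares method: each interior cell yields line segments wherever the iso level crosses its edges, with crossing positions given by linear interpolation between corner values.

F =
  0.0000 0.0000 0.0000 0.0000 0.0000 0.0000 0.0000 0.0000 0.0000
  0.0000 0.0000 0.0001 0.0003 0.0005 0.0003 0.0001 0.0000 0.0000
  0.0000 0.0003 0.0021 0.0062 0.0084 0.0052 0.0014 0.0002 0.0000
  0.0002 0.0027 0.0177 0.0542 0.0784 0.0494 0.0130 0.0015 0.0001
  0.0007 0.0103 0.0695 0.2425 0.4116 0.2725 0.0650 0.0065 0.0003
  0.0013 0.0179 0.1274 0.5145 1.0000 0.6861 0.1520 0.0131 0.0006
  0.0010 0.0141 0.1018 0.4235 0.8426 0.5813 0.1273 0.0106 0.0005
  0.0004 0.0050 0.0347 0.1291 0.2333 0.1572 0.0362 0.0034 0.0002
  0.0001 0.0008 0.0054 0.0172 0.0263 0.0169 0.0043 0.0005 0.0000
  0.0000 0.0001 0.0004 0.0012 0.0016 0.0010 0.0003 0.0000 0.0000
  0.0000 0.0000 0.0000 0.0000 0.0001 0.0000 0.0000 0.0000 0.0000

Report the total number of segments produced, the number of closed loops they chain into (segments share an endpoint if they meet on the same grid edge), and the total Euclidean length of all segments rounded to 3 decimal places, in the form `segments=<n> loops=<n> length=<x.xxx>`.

cell (4,3): code 0100 → (4.475,4.000)–(5.000,3.364)
cell (4,4): code 1000 → (5.000,4.984)–(4.475,4.000)
cell (5,3): code 0110 → (5.000,3.364)–(6.000,3.638)
cell (5,4): code 1001 → (6.000,4.580)–(5.000,4.984)
cell (6,3): code 0010 → (6.000,3.638)–(6.249,4.000)
cell (6,4): code 0001 → (6.249,4.000)–(6.000,4.580)
total: 6 segments, chained into 1 closed loop(s), length Σ = 5.126825

segments=6 loops=1 length=5.127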